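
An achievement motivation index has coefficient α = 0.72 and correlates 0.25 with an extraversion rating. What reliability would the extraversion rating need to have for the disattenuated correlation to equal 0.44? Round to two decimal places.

r_true = r_obs / √(r_xx · r_yy) ⇒ 0.44 = 0.25 / √(0.72 · r_yy).
√(0.72 · r_yy) = 0.25 / 0.44 = 0.5682; 0.72 · r_yy = 0.3229; r_yy = 0.3229 / 0.72 ≈ 0.45.

0.45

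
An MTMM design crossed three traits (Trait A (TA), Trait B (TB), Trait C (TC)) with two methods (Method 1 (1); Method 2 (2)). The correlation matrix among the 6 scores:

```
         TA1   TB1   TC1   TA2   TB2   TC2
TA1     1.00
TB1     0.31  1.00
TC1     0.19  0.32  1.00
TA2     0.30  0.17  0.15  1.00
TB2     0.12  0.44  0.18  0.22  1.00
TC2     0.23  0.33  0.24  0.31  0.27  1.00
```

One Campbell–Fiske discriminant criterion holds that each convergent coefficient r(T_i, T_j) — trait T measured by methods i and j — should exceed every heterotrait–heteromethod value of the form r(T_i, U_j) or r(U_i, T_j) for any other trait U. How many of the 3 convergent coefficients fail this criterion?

1

Each convergent coefficient versus the relevant comparison correlations:
TA (methods 1·2): 0.30 vs {0.12, 0.17, 0.23, 0.15} → pass.
TB (methods 1·2): 0.44 vs {0.17, 0.12, 0.33, 0.18} → pass.
TC (methods 1·2): 0.24 vs {0.15, 0.23, 0.18, 0.33} → fail.
1 of 3 fail.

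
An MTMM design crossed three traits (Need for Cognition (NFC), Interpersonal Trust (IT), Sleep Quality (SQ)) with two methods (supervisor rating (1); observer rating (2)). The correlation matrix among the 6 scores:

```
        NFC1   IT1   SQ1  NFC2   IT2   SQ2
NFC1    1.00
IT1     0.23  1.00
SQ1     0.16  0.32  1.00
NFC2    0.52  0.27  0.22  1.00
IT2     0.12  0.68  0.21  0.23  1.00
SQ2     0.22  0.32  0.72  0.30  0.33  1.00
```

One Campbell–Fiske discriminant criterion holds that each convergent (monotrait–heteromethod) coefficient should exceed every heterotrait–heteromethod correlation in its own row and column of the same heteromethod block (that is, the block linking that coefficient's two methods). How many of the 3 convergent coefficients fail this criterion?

0

Checking each validity diagonal entry against its comparison values:
NFC (methods 1·2): 0.52 vs {0.12, 0.27, 0.22, 0.22} → pass.
IT (methods 1·2): 0.68 vs {0.27, 0.12, 0.32, 0.21} → pass.
SQ (methods 1·2): 0.72 vs {0.22, 0.22, 0.21, 0.32} → pass.
0 of 3 fail.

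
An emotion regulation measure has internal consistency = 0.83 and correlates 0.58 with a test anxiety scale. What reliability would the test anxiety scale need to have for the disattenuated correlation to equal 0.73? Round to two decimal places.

0.76

r_true = r_obs / √(r_xx · r_yy) ⇒ 0.73 = 0.58 / √(0.83 · r_yy).
√(0.83 · r_yy) = 0.58 / 0.73 = 0.7945; 0.83 · r_yy = 0.6312; r_yy = 0.6312 / 0.83 ≈ 0.76.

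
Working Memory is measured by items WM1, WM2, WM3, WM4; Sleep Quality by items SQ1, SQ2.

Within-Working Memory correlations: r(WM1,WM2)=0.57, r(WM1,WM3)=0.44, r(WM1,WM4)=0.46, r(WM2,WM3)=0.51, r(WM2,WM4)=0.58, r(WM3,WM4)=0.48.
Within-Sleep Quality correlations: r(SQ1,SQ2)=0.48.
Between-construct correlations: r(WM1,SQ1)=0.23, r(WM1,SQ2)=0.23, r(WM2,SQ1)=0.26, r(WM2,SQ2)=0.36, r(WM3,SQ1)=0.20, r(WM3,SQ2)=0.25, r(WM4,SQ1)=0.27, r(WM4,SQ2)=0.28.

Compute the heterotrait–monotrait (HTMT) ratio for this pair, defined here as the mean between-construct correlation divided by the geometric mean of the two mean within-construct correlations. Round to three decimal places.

Mean between = 2.08/8 = 0.2600.
Mean within-WM = 3.04/6 = 0.5067; mean within-SQ = 0.48/1 = 0.4800.
Geometric mean = √(0.5067 × 0.4800) = 0.4932.
HTMT = 0.2600 / 0.4932 = 0.527.

0.527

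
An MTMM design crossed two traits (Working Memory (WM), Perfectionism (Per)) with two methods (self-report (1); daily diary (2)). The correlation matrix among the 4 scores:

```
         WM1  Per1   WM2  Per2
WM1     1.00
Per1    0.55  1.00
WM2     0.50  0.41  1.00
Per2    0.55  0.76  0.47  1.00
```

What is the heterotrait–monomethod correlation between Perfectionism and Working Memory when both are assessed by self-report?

Different traits, same method: r(Per1, WM1) = 0.55.

0.55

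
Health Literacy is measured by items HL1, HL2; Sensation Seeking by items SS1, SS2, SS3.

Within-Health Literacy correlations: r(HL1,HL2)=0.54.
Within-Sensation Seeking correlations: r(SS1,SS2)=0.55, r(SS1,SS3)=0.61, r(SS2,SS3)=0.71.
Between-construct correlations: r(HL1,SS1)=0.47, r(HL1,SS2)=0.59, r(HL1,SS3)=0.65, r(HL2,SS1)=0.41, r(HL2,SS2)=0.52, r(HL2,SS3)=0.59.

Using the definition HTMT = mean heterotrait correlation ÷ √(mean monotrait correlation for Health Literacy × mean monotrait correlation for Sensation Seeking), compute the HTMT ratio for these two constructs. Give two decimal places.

Mean between = 3.23/6 = 0.5383.
Mean within-HL = 0.54/1 = 0.5400; mean within-SS = 1.87/3 = 0.6233.
Geometric mean = √(0.5400 × 0.6233) = 0.5802.
HTMT = 0.5383 / 0.5802 = 0.93.

0.93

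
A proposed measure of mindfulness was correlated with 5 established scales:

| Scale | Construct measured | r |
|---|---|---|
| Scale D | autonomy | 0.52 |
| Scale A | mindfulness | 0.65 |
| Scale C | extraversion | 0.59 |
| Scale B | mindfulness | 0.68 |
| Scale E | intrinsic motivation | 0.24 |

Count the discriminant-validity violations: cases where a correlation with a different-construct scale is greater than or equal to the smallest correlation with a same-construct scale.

Convergent (same construct = mindfulness): Scale A, Scale B.
Smallest convergent = 0.65. Discriminant values: 0.52, 0.59, 0.24; count ≥ 0.65 → 0.

0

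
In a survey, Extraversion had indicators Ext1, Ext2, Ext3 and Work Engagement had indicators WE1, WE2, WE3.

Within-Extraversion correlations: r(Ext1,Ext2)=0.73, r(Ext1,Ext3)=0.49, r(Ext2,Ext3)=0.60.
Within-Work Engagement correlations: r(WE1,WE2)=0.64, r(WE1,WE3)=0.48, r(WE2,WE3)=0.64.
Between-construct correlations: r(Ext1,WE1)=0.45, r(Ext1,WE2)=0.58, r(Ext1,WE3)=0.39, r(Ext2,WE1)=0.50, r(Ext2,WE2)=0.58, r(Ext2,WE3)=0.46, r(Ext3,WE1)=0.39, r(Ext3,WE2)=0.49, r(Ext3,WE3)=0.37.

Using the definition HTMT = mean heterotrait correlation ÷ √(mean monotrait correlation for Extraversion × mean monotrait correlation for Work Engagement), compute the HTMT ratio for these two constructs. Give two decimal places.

0.78

Mean heterotrait r = 4.21/9 = 0.4678.
Mean within-Ext = 1.82/3 = 0.6067; mean within-WE = 1.76/3 = 0.5867.
Geometric mean = √(0.6067 × 0.5867) = 0.5966.
HTMT = 0.4678 / 0.5966 = 0.78.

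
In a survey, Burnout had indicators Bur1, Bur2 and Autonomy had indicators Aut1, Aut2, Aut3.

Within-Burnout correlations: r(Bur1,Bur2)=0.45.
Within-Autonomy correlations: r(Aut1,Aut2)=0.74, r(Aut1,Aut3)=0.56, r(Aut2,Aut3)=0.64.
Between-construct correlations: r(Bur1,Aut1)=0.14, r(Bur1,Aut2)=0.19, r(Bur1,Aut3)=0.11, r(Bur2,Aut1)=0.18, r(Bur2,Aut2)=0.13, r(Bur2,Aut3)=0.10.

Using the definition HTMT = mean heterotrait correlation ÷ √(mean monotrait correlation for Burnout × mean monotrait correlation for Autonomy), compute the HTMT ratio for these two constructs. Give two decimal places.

Mean heterotrait r = 0.85/6 = 0.1417.
Mean within-Bur = 0.45/1 = 0.4500; mean within-Aut = 1.94/3 = 0.6467.
Geometric mean = √(0.4500 × 0.6467) = 0.5395.
HTMT = 0.1417 / 0.5395 = 0.26.

0.26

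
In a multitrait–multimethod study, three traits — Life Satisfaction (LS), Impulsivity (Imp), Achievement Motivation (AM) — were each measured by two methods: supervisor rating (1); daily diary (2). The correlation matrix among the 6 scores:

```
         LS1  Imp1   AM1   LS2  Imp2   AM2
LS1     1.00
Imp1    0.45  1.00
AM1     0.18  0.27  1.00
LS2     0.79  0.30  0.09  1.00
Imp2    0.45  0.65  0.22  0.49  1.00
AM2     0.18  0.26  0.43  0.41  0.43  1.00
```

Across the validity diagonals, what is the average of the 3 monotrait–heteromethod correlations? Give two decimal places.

0.62

Convergent values: 0.79, 0.65, 0.43; mean = 1.87/3 = 0.62.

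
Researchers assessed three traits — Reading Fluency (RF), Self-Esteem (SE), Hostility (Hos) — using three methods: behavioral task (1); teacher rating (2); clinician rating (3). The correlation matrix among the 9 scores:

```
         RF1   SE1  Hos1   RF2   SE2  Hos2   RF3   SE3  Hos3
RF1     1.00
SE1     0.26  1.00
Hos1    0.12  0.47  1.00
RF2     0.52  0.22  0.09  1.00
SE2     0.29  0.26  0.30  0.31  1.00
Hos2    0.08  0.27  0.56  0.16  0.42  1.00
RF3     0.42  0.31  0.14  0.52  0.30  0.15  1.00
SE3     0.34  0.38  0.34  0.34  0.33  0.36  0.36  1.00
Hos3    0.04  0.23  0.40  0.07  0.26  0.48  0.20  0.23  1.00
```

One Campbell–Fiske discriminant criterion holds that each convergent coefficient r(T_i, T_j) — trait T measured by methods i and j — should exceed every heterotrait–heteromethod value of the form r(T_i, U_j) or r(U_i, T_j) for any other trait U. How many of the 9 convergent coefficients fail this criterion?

Each convergent coefficient versus the relevant comparison correlations:
RF (methods 1·2): 0.52 vs {0.29, 0.22, 0.08, 0.09} → pass.
RF (methods 1·3): 0.42 vs {0.34, 0.31, 0.04, 0.14} → pass.
RF (methods 2·3): 0.52 vs {0.34, 0.30, 0.07, 0.15} → pass.
SE (methods 1·2): 0.26 vs {0.22, 0.29, 0.27, 0.30} → fail.
SE (methods 1·3): 0.38 vs {0.31, 0.34, 0.23, 0.34} → pass.
SE (methods 2·3): 0.33 vs {0.30, 0.34, 0.26, 0.36} → fail.
Hos (methods 1·2): 0.56 vs {0.09, 0.08, 0.30, 0.27} → pass.
Hos (methods 1·3): 0.40 vs {0.14, 0.04, 0.34, 0.23} → pass.
Hos (methods 2·3): 0.48 vs {0.15, 0.07, 0.36, 0.26} → pass.
2 of 9 fail.

2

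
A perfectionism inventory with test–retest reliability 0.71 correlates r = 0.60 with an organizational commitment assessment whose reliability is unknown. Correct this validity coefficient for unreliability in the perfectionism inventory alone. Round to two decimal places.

Single correction: r_c = r_obs / √r_xx = 0.60 / √0.71 = 0.60 / 0.8426 ≈ 0.71.

0.71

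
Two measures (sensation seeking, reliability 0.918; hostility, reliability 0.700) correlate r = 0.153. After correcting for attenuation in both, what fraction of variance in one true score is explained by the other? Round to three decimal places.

0.036

Disattenuated r = 0.153 / √(0.918 × 0.700) = 0.153 / 0.8016 = 0.1909.
Shared true-score variance = 0.1909² = 0.0364 ≈ 0.036.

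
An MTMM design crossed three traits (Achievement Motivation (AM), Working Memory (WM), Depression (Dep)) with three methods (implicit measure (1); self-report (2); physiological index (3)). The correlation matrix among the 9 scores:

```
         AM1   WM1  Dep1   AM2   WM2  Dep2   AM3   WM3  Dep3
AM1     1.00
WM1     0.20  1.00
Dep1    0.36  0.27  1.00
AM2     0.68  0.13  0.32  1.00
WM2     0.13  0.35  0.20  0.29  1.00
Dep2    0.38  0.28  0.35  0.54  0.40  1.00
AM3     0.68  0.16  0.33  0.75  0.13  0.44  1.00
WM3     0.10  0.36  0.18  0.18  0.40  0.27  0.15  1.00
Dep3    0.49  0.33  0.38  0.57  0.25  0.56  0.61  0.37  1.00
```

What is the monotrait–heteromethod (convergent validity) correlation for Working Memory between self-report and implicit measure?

Same trait (WM), different methods: r(WM2, WM1) = 0.35.

0.35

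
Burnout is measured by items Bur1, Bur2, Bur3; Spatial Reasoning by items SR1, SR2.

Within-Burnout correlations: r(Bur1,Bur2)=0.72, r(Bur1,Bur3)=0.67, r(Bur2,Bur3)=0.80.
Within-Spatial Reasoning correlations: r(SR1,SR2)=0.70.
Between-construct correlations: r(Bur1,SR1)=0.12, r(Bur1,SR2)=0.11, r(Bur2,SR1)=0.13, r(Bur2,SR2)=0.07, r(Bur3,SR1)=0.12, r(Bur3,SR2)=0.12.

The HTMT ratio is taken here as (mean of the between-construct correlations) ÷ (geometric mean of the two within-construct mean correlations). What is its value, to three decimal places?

Mean heterotrait r = 0.67/6 = 0.1117.
Mean within-Bur = 2.19/3 = 0.7300; mean within-SR = 0.70/1 = 0.7000.
Geometric mean = √(0.7300 × 0.7000) = 0.7148.
HTMT = 0.1117 / 0.7148 = 0.156.

0.156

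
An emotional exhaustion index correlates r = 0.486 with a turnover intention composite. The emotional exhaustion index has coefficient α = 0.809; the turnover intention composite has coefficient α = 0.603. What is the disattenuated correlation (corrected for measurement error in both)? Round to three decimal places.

0.696

r_true = r_obs / √(r_xx · r_yy) = 0.486 / √(0.809 × 0.603) = 0.486 / √0.487827 = 0.486 / 0.6984 ≈ 0.696.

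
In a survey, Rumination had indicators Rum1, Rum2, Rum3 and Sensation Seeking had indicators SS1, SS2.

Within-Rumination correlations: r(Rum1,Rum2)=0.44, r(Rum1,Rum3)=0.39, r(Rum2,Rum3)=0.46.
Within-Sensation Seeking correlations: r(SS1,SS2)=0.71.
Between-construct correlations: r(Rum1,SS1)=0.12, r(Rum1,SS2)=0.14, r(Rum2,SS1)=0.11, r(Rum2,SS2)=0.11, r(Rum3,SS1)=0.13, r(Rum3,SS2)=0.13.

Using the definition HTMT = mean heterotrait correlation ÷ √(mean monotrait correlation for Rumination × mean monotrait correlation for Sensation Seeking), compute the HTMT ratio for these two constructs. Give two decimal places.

Mean heterotrait r = 0.74/6 = 0.1233.
Mean within-Rum = 1.29/3 = 0.4300; mean within-SS = 0.71/1 = 0.7100.
Geometric mean = √(0.4300 × 0.7100) = 0.5525.
HTMT = 0.1233 / 0.5525 = 0.22.

0.22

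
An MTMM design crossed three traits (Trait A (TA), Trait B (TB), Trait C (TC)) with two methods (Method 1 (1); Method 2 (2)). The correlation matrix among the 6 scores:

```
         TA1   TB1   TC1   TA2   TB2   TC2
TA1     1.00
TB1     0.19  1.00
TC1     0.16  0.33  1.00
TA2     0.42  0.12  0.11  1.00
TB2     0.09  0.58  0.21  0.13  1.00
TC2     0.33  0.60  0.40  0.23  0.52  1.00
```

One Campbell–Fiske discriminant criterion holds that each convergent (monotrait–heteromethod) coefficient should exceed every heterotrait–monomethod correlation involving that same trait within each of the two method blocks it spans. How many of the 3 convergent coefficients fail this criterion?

Convergent coefficients and their comparison sets:
TA (methods 1·2): 0.42 vs {0.19, 0.13, 0.16, 0.23} → pass.
TB (methods 1·2): 0.58 vs {0.19, 0.13, 0.33, 0.52} → pass.
TC (methods 1·2): 0.40 vs {0.16, 0.23, 0.33, 0.52} → fail.
1 of 3 fail.

1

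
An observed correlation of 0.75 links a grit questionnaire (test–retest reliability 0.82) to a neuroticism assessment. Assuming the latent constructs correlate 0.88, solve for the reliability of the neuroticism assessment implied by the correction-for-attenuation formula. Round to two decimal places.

r_true = r_obs / √(r_xx · r_yy) ⇒ 0.88 = 0.75 / √(0.82 · r_yy).
√(0.82 · r_yy) = 0.75 / 0.88 = 0.8523; 0.82 · r_yy = 0.7264; r_yy = 0.7264 / 0.82 ≈ 0.89.

0.89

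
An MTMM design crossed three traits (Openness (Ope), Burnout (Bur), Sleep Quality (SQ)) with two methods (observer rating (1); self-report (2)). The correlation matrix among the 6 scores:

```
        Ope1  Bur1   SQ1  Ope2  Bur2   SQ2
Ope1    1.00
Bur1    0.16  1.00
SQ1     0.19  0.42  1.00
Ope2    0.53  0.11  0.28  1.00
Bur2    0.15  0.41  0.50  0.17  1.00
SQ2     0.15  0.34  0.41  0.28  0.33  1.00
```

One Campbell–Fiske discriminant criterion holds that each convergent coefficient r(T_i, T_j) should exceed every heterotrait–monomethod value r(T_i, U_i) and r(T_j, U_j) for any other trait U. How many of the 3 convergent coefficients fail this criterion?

2

Each convergent coefficient versus the relevant comparison correlations:
Ope (methods 1·2): 0.53 vs {0.16, 0.17, 0.19, 0.28} → pass.
Bur (methods 1·2): 0.41 vs {0.16, 0.17, 0.42, 0.33} → fail.
SQ (methods 1·2): 0.41 vs {0.19, 0.28, 0.42, 0.33} → fail.
2 of 3 fail.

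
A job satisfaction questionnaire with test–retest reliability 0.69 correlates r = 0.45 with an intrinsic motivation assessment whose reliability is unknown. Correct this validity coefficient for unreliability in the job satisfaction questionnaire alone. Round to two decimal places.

Single correction: r_c = r_obs / √r_xx = 0.45 / √0.69 = 0.45 / 0.8307 ≈ 0.54.

0.54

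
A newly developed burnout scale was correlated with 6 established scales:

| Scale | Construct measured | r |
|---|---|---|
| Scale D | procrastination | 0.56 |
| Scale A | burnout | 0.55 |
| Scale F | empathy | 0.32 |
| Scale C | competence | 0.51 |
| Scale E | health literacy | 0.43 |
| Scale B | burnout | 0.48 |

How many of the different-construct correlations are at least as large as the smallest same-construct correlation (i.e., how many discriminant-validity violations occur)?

2

Convergent (same construct = burnout): Scale A, Scale B.
Smallest convergent = 0.48. Discriminant values: 0.56, 0.32, 0.51, 0.43; count ≥ 0.48 → 2.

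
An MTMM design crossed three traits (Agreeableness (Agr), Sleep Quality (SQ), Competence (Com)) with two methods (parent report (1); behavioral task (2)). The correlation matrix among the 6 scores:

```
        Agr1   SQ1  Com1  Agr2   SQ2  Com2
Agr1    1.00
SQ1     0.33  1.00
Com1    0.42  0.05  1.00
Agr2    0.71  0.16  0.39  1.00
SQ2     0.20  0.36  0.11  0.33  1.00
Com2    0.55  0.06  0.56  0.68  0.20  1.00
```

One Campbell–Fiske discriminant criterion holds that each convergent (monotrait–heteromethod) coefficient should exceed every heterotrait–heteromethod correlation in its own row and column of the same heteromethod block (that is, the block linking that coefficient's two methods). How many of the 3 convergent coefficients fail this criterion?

Each convergent coefficient versus the relevant comparison correlations:
Agr (methods 1·2): 0.71 vs {0.20, 0.16, 0.55, 0.39} → pass.
SQ (methods 1·2): 0.36 vs {0.16, 0.20, 0.06, 0.11} → pass.
Com (methods 1·2): 0.56 vs {0.39, 0.55, 0.11, 0.06} → pass.
0 of 3 fail.

0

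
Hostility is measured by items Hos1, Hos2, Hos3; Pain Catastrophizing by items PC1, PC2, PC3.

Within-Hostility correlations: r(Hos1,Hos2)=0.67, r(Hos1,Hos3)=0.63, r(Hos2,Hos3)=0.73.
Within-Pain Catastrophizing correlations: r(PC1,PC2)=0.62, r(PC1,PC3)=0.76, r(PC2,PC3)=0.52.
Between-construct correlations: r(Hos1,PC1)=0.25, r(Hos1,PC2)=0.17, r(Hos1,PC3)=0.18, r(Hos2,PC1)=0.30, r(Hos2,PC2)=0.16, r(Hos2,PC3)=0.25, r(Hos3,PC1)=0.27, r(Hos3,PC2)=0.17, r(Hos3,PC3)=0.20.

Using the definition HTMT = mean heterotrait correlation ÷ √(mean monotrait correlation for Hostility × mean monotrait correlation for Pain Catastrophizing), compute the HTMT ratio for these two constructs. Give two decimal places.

0.33

Mean between = 1.95/9 = 0.2167.
Mean within-Hos = 2.03/3 = 0.6767; mean within-PC = 1.90/3 = 0.6333.
Geometric mean = √(0.6767 × 0.6333) = 0.6546.
HTMT = 0.2167 / 0.6546 = 0.33.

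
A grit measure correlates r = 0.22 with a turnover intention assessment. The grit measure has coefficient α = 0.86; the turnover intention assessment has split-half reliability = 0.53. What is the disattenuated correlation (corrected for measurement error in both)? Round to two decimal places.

r_true = r_obs / √(r_xx · r_yy) = 0.22 / √(0.86 × 0.53) = 0.22 / √0.4558 = 0.22 / 0.6751 ≈ 0.33.

0.33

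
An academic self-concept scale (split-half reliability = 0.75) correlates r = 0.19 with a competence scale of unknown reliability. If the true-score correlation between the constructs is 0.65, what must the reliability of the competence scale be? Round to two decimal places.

0.11

r_true = r_obs / √(r_xx · r_yy) ⇒ 0.65 = 0.19 / √(0.75 · r_yy).
√(0.75 · r_yy) = 0.19 / 0.65 = 0.2923; 0.75 · r_yy = 0.0854; r_yy = 0.0854 / 0.75 ≈ 0.11.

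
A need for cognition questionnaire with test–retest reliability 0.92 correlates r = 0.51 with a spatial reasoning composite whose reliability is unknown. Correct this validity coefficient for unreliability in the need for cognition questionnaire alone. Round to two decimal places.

Single correction: r_c = r_obs / √r_xx = 0.51 / √0.92 = 0.51 / 0.9592 ≈ 0.53.

0.53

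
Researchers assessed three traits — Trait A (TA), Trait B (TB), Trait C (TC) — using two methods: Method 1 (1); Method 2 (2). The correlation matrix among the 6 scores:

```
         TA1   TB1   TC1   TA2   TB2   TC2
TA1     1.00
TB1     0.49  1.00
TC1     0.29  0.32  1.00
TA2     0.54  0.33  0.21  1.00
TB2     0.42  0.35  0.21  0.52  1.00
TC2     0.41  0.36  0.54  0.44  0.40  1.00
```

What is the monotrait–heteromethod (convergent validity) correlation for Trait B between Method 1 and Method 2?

0.35

Same trait (TB), different methods: r(TB1, TB2) = 0.35.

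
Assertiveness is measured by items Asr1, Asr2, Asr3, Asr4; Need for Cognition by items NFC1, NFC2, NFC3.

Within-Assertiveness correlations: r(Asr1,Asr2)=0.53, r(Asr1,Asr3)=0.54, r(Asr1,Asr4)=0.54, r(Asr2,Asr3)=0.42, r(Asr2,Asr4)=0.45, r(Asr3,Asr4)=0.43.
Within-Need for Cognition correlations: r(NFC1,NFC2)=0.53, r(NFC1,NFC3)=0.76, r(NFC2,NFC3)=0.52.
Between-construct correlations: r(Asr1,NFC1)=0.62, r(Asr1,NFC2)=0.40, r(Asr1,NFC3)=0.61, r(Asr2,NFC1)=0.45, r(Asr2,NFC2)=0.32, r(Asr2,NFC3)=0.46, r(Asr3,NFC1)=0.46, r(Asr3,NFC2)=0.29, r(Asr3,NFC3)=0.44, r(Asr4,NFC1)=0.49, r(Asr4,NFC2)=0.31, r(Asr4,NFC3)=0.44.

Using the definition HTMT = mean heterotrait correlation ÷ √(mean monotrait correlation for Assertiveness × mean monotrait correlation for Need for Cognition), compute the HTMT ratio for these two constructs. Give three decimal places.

0.815

Mean between = 5.29/12 = 0.4408.
Mean within-Asr = 2.91/6 = 0.4850; mean within-NFC = 1.81/3 = 0.6033.
Geometric mean = √(0.4850 × 0.6033) = 0.5409.
HTMT = 0.4408 / 0.5409 = 0.815.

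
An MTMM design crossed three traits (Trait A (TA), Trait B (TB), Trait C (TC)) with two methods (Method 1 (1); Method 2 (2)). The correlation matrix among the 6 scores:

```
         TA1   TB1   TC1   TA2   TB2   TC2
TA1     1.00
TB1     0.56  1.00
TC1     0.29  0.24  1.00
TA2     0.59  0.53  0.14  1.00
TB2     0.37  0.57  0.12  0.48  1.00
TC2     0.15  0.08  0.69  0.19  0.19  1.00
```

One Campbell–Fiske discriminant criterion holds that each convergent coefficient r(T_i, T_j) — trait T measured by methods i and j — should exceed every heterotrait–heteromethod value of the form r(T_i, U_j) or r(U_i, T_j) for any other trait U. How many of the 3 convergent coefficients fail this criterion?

Each convergent coefficient versus the relevant comparison correlations:
TA (methods 1·2): 0.59 vs {0.37, 0.53, 0.15, 0.14} → pass.
TB (methods 1·2): 0.57 vs {0.53, 0.37, 0.08, 0.12} → pass.
TC (methods 1·2): 0.69 vs {0.14, 0.15, 0.12, 0.08} → pass.
0 of 3 fail.

0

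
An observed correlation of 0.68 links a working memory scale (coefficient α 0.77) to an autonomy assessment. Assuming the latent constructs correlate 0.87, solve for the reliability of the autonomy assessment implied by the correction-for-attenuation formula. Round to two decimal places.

r_true = r_obs / √(r_xx · r_yy) ⇒ 0.87 = 0.68 / √(0.77 · r_yy).
√(0.77 · r_yy) = 0.68 / 0.87 = 0.7816; 0.77 · r_yy = 0.6109; r_yy = 0.6109 / 0.77 ≈ 0.79.

0.79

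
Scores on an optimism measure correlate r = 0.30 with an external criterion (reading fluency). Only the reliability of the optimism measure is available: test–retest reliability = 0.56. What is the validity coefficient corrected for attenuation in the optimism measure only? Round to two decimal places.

Single correction: r_c = r_obs / √r_xx = 0.30 / √0.56 = 0.30 / 0.7483 ≈ 0.40.

0.40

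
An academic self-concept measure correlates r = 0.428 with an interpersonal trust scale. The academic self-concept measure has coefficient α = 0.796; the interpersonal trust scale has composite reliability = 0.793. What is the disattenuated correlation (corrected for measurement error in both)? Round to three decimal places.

r_true = r_obs / √(r_xx · r_yy) = 0.428 / √(0.796 × 0.793) = 0.428 / √0.631228 = 0.428 / 0.7945 ≈ 0.539.

0.539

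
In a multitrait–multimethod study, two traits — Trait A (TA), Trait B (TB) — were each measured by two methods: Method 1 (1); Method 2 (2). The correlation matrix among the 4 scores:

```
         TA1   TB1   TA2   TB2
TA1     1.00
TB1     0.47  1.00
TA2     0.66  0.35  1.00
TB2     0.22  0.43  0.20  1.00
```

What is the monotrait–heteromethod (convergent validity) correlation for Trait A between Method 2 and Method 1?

Same trait (TA), different methods: r(TA2, TA1) = 0.66.

0.66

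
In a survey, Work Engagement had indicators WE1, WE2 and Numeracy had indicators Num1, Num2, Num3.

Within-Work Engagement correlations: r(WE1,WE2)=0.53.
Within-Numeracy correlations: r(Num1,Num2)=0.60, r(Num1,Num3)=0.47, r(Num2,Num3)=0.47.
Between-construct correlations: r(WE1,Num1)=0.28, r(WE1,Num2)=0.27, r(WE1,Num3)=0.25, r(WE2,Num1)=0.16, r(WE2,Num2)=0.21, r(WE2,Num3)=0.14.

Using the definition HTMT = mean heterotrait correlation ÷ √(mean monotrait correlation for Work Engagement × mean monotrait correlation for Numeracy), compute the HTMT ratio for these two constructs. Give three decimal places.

0.419

Mean between = 1.31/6 = 0.2183.
Mean within-WE = 0.53/1 = 0.5300; mean within-Num = 1.54/3 = 0.5133.
Geometric mean = √(0.5300 × 0.5133) = 0.5216.
HTMT = 0.2183 / 0.5216 = 0.419.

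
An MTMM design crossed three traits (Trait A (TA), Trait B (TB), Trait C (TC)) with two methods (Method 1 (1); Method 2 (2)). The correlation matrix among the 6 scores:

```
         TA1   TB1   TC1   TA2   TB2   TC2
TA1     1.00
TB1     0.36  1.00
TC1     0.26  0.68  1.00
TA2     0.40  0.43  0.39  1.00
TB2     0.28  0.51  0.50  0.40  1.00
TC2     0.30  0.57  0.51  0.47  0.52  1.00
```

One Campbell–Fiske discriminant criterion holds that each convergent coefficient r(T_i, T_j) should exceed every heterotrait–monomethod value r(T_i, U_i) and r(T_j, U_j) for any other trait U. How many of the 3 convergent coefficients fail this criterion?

Convergent coefficients and their comparison sets:
TA (methods 1·2): 0.40 vs {0.36, 0.40, 0.26, 0.47} → fail.
TB (methods 1·2): 0.51 vs {0.36, 0.40, 0.68, 0.52} → fail.
TC (methods 1·2): 0.51 vs {0.26, 0.47, 0.68, 0.52} → fail.
3 of 3 fail.

3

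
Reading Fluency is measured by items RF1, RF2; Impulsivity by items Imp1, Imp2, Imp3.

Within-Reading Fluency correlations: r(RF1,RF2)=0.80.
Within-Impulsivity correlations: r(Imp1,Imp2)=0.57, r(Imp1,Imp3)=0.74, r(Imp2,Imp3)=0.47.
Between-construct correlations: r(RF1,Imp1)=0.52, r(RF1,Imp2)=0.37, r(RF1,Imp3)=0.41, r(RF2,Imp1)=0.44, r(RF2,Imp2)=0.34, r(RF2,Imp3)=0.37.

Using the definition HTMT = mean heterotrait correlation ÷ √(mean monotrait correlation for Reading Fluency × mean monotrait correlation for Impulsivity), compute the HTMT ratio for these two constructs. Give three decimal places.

0.593

Mean between = 2.45/6 = 0.4083.
Mean within-RF = 0.80/1 = 0.8000; mean within-Imp = 1.78/3 = 0.5933.
Geometric mean = √(0.8000 × 0.5933) = 0.6889.
HTMT = 0.4083 / 0.6889 = 0.593.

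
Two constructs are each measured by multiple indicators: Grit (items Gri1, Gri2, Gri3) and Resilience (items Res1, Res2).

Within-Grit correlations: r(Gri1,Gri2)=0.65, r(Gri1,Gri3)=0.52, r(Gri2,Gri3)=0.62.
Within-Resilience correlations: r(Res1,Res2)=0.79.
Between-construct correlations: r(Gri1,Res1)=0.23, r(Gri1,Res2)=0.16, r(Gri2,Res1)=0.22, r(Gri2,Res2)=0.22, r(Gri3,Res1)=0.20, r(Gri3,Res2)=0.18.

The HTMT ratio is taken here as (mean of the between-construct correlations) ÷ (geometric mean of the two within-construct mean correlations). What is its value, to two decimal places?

Between-construct mean = 1.21/6 = 0.2017.
Mean within-Gri = 1.79/3 = 0.5967; mean within-Res = 0.79/1 = 0.7900.
Geometric mean = √(0.5967 × 0.7900) = 0.6866.
HTMT = 0.2017 / 0.6866 = 0.29.

0.29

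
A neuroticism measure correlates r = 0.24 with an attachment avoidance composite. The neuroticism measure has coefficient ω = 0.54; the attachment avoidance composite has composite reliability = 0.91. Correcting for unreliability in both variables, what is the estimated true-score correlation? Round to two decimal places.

0.34

r_true = r_obs / √(r_xx · r_yy) = 0.24 / √(0.54 × 0.91) = 0.24 / √0.4914 = 0.24 / 0.7010 ≈ 0.34.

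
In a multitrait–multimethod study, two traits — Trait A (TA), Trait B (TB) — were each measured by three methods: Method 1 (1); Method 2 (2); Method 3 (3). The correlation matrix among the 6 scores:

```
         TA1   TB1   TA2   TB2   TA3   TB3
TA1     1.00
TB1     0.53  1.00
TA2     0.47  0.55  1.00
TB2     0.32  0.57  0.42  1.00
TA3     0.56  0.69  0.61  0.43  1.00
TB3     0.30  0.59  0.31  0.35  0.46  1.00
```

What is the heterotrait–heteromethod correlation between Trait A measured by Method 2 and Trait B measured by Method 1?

Different traits and methods: r(TA2, TB1) = 0.55.

0.55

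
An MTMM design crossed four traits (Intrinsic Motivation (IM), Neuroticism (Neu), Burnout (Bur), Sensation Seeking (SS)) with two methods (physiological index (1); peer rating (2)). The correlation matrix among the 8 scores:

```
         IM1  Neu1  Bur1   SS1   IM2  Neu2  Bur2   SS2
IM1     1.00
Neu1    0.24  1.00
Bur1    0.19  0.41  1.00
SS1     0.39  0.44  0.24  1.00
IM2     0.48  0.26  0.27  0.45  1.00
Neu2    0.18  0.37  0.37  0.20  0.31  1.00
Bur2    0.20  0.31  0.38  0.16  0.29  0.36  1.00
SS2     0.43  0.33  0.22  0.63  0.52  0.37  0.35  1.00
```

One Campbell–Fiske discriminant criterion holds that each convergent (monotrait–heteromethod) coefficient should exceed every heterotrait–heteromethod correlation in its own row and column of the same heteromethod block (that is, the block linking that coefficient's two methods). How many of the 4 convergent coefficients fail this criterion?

Each convergent coefficient versus the relevant comparison correlations:
IM (methods 1·2): 0.48 vs {0.18, 0.26, 0.20, 0.27, 0.43, 0.45} → pass.
Neu (methods 1·2): 0.37 vs {0.26, 0.18, 0.31, 0.37, 0.33, 0.20} → fail.
Bur (methods 1·2): 0.38 vs {0.27, 0.20, 0.37, 0.31, 0.22, 0.16} → pass.
SS (methods 1·2): 0.63 vs {0.45, 0.43, 0.20, 0.33, 0.16, 0.22} → pass.
1 of 4 fail.

1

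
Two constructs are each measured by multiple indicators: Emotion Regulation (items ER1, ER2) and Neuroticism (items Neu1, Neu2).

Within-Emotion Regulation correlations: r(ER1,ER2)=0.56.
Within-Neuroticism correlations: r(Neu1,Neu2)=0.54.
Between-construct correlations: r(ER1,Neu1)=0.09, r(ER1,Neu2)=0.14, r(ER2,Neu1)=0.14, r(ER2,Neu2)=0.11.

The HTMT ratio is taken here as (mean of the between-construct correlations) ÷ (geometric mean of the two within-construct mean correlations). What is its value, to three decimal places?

0.218

Mean heterotrait r = 0.48/4 = 0.1200.
Mean within-ER = 0.56/1 = 0.5600; mean within-Neu = 0.54/1 = 0.5400.
Geometric mean = √(0.5600 × 0.5400) = 0.5499.
HTMT = 0.1200 / 0.5499 = 0.218.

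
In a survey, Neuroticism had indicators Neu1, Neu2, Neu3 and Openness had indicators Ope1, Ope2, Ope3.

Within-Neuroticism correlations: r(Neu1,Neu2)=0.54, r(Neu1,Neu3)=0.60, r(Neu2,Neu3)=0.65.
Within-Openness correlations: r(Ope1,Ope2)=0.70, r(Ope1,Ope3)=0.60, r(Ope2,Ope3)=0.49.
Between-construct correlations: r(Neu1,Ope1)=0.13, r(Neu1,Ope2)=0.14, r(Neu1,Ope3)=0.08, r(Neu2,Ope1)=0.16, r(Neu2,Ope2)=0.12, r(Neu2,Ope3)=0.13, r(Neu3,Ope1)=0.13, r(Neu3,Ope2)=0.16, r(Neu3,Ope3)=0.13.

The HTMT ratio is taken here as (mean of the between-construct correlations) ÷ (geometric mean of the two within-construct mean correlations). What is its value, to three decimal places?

0.220

Mean between = 1.18/9 = 0.1311.
Mean within-Neu = 1.79/3 = 0.5967; mean within-Ope = 1.79/3 = 0.5967.
Geometric mean = √(0.5967 × 0.5967) = 0.5967.
HTMT = 0.1311 / 0.5967 = 0.220.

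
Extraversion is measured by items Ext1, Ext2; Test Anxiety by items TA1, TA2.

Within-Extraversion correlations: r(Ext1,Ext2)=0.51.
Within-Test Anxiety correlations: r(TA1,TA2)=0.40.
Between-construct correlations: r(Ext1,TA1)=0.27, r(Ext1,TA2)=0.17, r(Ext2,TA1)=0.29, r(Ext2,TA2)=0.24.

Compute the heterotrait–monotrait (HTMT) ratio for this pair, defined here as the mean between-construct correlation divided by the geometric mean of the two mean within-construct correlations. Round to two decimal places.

0.54

Mean between = 0.97/4 = 0.2425.
Mean within-Ext = 0.51/1 = 0.5100; mean within-TA = 0.40/1 = 0.4000.
Geometric mean = √(0.5100 × 0.4000) = 0.4517.
HTMT = 0.2425 / 0.4517 = 0.54.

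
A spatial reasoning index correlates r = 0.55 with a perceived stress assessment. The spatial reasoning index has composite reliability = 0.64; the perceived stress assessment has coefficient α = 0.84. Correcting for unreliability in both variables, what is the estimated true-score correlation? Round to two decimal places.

0.75

r_true = r_obs / √(r_xx · r_yy) = 0.55 / √(0.64 × 0.84) = 0.55 / √0.5376 = 0.55 / 0.7332 ≈ 0.75.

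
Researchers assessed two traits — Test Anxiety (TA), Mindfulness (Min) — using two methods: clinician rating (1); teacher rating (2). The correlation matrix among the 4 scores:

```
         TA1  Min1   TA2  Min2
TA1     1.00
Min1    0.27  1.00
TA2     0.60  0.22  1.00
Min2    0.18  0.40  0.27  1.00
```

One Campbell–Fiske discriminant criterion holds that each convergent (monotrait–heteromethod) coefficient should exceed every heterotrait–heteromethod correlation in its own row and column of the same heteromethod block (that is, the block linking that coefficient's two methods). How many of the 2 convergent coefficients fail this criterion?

0

Convergent coefficients and their comparison sets:
TA (methods 1·2): 0.60 vs {0.18, 0.22} → pass.
Min (methods 1·2): 0.40 vs {0.22, 0.18} → pass.
0 of 2 fail.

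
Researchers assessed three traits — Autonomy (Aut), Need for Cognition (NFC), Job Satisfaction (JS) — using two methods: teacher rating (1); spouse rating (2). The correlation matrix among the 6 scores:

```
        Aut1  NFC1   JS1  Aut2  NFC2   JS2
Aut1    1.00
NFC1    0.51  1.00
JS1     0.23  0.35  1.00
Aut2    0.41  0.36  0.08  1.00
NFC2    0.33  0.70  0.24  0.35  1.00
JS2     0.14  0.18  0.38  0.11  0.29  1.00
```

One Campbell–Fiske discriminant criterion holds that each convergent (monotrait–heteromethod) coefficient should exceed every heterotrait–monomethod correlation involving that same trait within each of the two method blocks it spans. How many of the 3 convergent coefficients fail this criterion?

Checking each validity diagonal entry against its comparison values:
Aut (methods 1·2): 0.41 vs {0.51, 0.35, 0.23, 0.11} → fail.
NFC (methods 1·2): 0.70 vs {0.51, 0.35, 0.35, 0.29} → pass.
JS (methods 1·2): 0.38 vs {0.23, 0.11, 0.35, 0.29} → pass.
1 of 3 fail.

1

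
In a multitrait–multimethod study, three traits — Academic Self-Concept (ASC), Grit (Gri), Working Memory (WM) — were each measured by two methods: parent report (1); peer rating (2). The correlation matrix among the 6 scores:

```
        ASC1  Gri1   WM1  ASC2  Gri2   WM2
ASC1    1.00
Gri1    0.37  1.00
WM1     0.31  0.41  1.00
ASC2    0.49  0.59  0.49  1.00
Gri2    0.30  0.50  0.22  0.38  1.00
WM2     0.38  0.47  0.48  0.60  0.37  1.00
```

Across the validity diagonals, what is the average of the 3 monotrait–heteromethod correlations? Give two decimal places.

Convergent values: 0.49, 0.50, 0.48; mean = 1.47/3 = 0.49.

0.49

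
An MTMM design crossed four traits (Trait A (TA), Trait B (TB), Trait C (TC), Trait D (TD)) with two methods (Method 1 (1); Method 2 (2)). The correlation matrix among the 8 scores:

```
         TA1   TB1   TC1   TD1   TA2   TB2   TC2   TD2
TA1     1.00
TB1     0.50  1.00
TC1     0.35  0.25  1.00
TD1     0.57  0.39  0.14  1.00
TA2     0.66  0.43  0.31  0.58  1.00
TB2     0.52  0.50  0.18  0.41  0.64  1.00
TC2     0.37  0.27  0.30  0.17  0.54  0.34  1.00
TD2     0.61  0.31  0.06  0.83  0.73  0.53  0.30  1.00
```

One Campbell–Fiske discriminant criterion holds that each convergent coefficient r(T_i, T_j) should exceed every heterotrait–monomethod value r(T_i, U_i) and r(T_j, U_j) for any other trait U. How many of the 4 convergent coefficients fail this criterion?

3

Checking each validity diagonal entry against its comparison values:
TA (methods 1·2): 0.66 vs {0.50, 0.64, 0.35, 0.54, 0.57, 0.73} → fail.
TB (methods 1·2): 0.50 vs {0.50, 0.64, 0.25, 0.34, 0.39, 0.53} → fail.
TC (methods 1·2): 0.30 vs {0.35, 0.54, 0.25, 0.34, 0.14, 0.30} → fail.
TD (methods 1·2): 0.83 vs {0.57, 0.73, 0.39, 0.53, 0.14, 0.30} → pass.
3 of 4 fail.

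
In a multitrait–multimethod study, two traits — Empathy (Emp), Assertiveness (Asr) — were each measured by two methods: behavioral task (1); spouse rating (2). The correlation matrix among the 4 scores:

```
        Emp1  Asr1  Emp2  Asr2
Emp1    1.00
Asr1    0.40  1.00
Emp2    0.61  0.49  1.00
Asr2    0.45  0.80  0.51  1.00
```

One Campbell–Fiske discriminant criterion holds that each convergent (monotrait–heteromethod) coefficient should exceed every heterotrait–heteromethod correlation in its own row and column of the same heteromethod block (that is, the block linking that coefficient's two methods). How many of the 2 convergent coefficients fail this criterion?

Convergent coefficients and their comparison sets:
Emp (methods 1·2): 0.61 vs {0.45, 0.49} → pass.
Asr (methods 1·2): 0.80 vs {0.49, 0.45} → pass.
0 of 2 fail.

0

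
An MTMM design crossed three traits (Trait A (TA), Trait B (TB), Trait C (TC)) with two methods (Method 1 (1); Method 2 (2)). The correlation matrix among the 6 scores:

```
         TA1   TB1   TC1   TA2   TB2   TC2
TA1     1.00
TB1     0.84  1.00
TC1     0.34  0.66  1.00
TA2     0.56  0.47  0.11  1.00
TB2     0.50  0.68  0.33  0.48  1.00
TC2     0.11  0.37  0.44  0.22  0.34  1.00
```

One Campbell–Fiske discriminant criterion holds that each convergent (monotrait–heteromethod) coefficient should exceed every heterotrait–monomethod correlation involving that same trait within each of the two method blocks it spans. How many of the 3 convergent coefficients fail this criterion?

Checking each validity diagonal entry against its comparison values:
TA (methods 1·2): 0.56 vs {0.84, 0.48, 0.34, 0.22} → fail.
TB (methods 1·2): 0.68 vs {0.84, 0.48, 0.66, 0.34} → fail.
TC (methods 1·2): 0.44 vs {0.34, 0.22, 0.66, 0.34} → fail.
3 of 3 fail.

3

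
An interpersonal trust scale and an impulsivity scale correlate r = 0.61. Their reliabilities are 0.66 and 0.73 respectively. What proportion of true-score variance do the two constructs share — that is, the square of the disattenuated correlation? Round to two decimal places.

Disattenuated r = 0.61 / √(0.66 × 0.73) = 0.61 / 0.6941 = 0.8788.
Shared true-score variance = 0.8788² = 0.7723 ≈ 0.77.

0.77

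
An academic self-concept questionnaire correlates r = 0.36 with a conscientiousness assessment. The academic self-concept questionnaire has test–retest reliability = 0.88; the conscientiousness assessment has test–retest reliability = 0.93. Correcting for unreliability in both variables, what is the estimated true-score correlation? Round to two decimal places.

r_true = r_obs / √(r_xx · r_yy) = 0.36 / √(0.88 × 0.93) = 0.36 / √0.8184 = 0.36 / 0.9047 ≈ 0.40.

0.40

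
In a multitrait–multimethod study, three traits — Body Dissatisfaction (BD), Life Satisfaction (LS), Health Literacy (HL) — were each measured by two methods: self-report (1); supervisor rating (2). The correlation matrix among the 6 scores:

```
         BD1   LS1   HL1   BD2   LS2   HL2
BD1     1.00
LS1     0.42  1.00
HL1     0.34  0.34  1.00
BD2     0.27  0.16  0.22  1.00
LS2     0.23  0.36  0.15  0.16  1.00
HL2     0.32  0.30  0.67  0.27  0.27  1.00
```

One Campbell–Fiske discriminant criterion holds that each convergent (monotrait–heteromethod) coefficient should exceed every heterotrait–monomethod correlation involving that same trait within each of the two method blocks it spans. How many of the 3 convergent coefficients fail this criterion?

Each convergent coefficient versus the relevant comparison correlations:
BD (methods 1·2): 0.27 vs {0.42, 0.16, 0.34, 0.27} → fail.
LS (methods 1·2): 0.36 vs {0.42, 0.16, 0.34, 0.27} → fail.
HL (methods 1·2): 0.67 vs {0.34, 0.27, 0.34, 0.27} → pass.
2 of 3 fail.

2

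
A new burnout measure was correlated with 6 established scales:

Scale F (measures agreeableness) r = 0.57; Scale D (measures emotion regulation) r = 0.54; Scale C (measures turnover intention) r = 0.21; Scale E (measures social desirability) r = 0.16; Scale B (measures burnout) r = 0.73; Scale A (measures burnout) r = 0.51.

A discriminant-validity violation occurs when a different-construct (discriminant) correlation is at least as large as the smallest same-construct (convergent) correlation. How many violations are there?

Convergent (same construct = burnout): Scale B, Scale A.
Smallest convergent = 0.51. Discriminant values: 0.57, 0.54, 0.21, 0.16; count ≥ 0.51 → 2.

2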